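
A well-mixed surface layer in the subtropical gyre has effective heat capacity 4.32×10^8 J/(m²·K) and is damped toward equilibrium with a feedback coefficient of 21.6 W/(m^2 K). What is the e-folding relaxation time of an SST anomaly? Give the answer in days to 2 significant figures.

Areal heat capacity C = 4.32×10^8 J/(m²·K) (given).
Relaxation time τ = C / λ = 4.32×10^8 / 21.6 = 2.00×10^7 s.
In days: 2.00×10^7 s / (86400 s/day) = 231 days.

230 days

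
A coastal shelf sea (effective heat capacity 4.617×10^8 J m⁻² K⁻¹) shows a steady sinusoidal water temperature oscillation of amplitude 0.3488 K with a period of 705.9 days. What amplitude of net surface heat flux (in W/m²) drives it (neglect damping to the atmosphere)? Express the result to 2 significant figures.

17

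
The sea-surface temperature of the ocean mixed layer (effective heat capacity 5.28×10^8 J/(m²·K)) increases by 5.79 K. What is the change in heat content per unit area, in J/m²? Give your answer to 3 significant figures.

3.06×10^9

Areal heat capacity C = 5.28×10^8 J/(m²·K) (given).
ΔQ = C ΔT = 5.28×10^8 × 5.79 = 3.06×10^9 J/m².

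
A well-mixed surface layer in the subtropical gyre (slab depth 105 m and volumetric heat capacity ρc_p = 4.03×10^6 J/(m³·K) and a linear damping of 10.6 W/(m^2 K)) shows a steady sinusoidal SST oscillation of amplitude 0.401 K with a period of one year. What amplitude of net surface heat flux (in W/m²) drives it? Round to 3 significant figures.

34.1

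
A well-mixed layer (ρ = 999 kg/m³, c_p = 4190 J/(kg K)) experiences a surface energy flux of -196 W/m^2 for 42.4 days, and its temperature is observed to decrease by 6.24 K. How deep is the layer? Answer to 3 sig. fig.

Heat input Q = F Δt = -196 × 3.66×10^6 s = -7.18×10^8 J/m².
Required areal heat capacity C = Q / ΔT = 1.15×10^8 J/(m²·K).
Depth D = C / (ρ c_p) = 1.15×10^8 / (999 × 4190) = 27.5 m.

27.5 m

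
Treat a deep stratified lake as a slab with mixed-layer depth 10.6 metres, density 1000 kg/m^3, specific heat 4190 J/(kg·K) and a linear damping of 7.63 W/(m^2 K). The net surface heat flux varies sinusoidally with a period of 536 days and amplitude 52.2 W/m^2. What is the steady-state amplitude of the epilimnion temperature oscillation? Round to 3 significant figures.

Areal heat capacity C = ρ c_p D = 1000 × 4190 × 10.6 = 4.44×10^7 J/(m²·K).
Angular frequency ω = 2π / T = 2π / 4.63×10^7 s = 1.36×10^-7 s⁻¹.
√((Cω)² + λ²) = √((6.03)² + 7.63²) = 9.72 W/(m²·K).
Amplitude A = F₀ / √((Cω)²+λ²) = 52.2 / 9.72 = 5.37 K.

5.37 K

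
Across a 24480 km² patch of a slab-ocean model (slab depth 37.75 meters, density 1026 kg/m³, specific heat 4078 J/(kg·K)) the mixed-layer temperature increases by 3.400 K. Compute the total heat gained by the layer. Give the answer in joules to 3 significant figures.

1.31×10^19 J

Areal heat capacity C = ρ c_p D = 1026 × 4078 × 37.75 = 1.58×10^8 J/(m²·K).
Heat per unit area: q = C ΔT = 1.58×10^8 × 3.400 = 5.37×10^8 J/m².
Total heat: Q = q × A = 5.37×10^8 × (24480 × 10⁶ m²) = 1.31×10^19 J.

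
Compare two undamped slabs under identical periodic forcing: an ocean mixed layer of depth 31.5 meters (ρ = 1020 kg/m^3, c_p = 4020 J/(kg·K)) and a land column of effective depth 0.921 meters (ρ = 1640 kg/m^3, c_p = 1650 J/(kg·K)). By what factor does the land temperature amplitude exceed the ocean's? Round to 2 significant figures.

52

C_ocean = 1020 × 4020 × 31.5 = 1.29×10^8 J/(m²·K).
C_land = 1640 × 1650 × 0.921 = 2.49×10^6 J/(m²·K).
Undamped amplitude ∝ 1/C, so A_land/A_ocean = C_ocean/C_land = 51.8.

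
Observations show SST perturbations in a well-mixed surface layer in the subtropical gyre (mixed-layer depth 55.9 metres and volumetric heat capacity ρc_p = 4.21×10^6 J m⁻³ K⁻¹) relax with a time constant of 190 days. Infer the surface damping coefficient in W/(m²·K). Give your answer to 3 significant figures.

14.3

Areal heat capacity C = ρc_p × D = 4.21×10^6 × 55.9 = 2.35×10^8 J/(m²·K).
τ = 190 days = 1.64×10^7 s.
λ = C / τ = 2.35×10^8 / 1.64×10^7 = 14.3 W/(m²·K).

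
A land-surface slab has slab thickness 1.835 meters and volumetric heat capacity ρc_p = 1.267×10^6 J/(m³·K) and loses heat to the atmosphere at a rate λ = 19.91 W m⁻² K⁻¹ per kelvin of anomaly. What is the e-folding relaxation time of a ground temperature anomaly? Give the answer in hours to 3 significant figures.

Areal heat capacity C = ρc_p × D = 1.267×10^6 × 1.835 = 2.32×10^6 J/(m^2 K).
Relaxation time τ = C / λ = 2.32×10^6 / 19.91 = 1.17×10^5 s.
In hours: 1.17×10^5 s / (3600 s/hour) = 32.4 hours.

32.4 hours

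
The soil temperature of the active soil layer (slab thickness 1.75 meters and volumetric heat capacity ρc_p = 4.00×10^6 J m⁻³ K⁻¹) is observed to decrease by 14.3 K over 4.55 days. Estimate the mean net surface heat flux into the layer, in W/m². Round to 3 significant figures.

Areal heat capacity C = ρc_p × D = 4.00×10^6 × 1.75 = 7.00×10^6 J/(m²·K).
Required heat per unit area: Q = C ΔT = 7.00×10^6 × -14.3 = -1.00×10^8 J/m².
Flux F = Q / Δt = -1.00×10^8 / 3.93×10^5 s = -255 W/m².

-255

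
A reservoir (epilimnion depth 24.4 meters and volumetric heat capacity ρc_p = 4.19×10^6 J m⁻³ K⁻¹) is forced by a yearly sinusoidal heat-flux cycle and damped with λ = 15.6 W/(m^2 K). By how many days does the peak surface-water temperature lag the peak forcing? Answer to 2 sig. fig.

53 days

Areal heat capacity C = ρc_p × D = 4.19×10^6 × 24.4 = 1.02×10^8 J m⁻² K⁻¹.
ω = 2π / 3.15×10^7 s = 1.99×10^-7 s⁻¹.
Phase lag φ = arctan(Cω/λ) = arctan(20.4/15.6) = 0.917 rad.
Time lag = φ / ω = 0.917 / 1.99×10^-7 = 4.60×10^6 s = 53.3 days.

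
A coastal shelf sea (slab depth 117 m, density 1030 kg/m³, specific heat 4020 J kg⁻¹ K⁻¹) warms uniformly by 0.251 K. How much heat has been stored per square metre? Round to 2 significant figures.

1.2×10^8

Areal heat capacity C = ρ c_p D = 1030 × 4020 × 117 = 4.84×10^8 J/(m²·K).
ΔQ = C ΔT = 4.84×10^8 × 0.251 = 1.22×10^8 J/m².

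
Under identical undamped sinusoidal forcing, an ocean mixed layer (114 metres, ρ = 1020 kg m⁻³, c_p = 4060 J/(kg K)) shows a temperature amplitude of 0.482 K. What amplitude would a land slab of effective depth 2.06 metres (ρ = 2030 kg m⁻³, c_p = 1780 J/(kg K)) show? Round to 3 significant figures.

C_ocean = 4.72×10^8 J/(m²·K); C_land = 7.44×10^6 J/(m²·K).
A ∝ 1/C ⇒ A_land = A_ocean × C_ocean/C_land = 0.482 × 63.4 = 30.6 K.

30.6 K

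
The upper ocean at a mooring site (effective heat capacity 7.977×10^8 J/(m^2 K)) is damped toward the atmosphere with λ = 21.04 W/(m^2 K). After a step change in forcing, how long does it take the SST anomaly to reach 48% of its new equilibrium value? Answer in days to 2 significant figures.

Areal heat capacity C = 7.977×10^8 J/(m^2 K) (given).
τ = C / λ = 7.98×10^8 / 21.04 = 3.79×10^7 s.
Fraction reached: 1 − e^(−t/τ) = 0.48 ⇒ t = −τ ln(1 − 0.48) = τ × 0.654.
t = 2.48×10^7 s = 287 days.

290 days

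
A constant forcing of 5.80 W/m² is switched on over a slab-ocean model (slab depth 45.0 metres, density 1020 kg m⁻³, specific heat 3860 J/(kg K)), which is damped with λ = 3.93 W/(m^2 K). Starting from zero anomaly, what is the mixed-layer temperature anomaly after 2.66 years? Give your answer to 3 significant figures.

1.25 K

Areal heat capacity C = ρ c_p D = 1020 × 3860 × 45.0 = 1.77×10^8 J m⁻² K⁻¹.
τ = C / λ = 1.77×10^8 / 3.93 = 4.51×10^7 s.
Equilibrium anomaly ΔT_eq = F / λ = 5.80 / 3.93 = 1.48 K.
t = 2.66 years = 8.39×10^7 s, so t/τ = 1.86.
ΔT(t) = ΔT_eq (1 − e^(−t/τ)) = 1.48 × (1 − e^−1.86) = 1.25 K.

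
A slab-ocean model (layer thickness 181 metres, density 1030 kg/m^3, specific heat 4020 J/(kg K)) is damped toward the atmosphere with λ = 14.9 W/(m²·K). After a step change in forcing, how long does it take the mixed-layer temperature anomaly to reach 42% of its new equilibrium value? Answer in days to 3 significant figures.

Areal heat capacity C = ρ c_p D = 1030 × 4020 × 181 = 7.49×10^8 J/(m^2 K).
τ = C / λ = 7.49×10^8 / 14.9 = 5.03×10^7 s.
Fraction reached: 1 − e^(−t/τ) = 0.42 ⇒ t = −τ ln(1 − 0.42) = τ × 0.545.
t = 2.74×10^7 s = 317 days.

317 days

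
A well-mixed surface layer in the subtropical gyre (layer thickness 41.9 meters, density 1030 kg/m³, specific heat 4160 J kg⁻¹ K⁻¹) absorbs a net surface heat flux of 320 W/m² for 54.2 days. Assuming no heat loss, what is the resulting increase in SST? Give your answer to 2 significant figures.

8.3 K

Areal heat capacity C = ρ c_p D = 1030 × 4160 × 41.9 = 1.80×10^8 J/(m^2 K).
Net heat input Q = F Δt = 320 × (54.2 days × 86400 s/day) = 1.50×10^9 J/m².
ΔT = Q / C = 1.50×10^9 / 1.80×10^8 = 8.35 K.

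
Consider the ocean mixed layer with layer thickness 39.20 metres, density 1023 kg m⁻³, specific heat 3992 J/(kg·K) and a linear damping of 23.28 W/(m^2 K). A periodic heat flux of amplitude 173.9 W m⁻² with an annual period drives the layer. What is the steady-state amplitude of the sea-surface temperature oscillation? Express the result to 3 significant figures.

4.40 K

Areal heat capacity C = ρ c_p D = 1023 × 3992 × 39.20 = 1.60×10^8 J/(m²·K).
Angular frequency ω = 2π / T = 2π / 3.15×10^7 s = 1.99×10^-7 s⁻¹.
√((Cω)² + λ²) = √((31.9)² + 23.28²) = 39.5 W/(m²·K).
Amplitude A = F₀ / √((Cω)²+λ²) = 173.9 / 39.5 = 4.40 K.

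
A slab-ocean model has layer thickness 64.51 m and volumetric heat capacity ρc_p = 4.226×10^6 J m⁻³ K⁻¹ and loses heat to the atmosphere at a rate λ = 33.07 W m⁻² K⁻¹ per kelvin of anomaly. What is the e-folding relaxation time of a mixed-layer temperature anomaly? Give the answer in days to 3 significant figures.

Areal heat capacity C = ρc_p × D = 4.226×10^6 × 64.51 = 2.73×10^8 J m⁻² K⁻¹.
Relaxation time τ = C / λ = 2.73×10^8 / 33.07 = 8.24×10^6 s.
In days: 8.24×10^6 s / (86400 s/day) = 95.4 days.

95.4 days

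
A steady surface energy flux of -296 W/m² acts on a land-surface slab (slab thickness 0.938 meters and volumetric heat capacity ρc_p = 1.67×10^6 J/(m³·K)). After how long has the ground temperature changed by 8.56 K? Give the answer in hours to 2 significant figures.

13 hours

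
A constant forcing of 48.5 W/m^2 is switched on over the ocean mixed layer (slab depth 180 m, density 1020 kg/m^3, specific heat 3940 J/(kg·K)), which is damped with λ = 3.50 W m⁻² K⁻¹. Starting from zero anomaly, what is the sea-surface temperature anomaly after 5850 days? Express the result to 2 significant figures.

13 K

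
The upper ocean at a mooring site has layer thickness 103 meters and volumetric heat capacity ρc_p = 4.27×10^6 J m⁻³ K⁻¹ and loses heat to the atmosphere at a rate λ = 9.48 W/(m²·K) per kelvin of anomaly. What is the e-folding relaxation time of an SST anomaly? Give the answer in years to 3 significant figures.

1.47 years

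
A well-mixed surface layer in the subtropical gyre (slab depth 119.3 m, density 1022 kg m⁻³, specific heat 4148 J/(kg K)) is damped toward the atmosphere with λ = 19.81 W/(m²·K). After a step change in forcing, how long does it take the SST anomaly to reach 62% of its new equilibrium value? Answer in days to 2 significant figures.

Areal heat capacity C = ρ c_p D = 1022 × 4148 × 119.3 = 5.06×10^8 J m⁻² K⁻¹.
τ = C / λ = 5.06×10^8 / 19.81 = 2.55×10^7 s.
Fraction reached: 1 − e^(−t/τ) = 0.62 ⇒ t = −τ ln(1 − 0.62) = τ × 0.968.
t = 2.47×10^7 s = 286 days.

290 days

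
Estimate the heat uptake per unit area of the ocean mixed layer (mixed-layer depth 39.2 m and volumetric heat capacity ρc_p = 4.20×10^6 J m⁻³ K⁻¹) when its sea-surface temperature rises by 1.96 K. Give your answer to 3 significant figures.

3.23×10^8

Areal heat capacity C = ρc_p × D = 4.20×10^6 × 39.2 = 1.65×10^8 J m⁻² K⁻¹.
ΔQ = C ΔT = 1.65×10^8 × 1.96 = 3.23×10^8 J/m².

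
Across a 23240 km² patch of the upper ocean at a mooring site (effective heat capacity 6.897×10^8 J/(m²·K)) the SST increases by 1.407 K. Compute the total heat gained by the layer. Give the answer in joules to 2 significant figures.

Areal heat capacity C = 6.897×10^8 J/(m²·K) (given).
Heat per unit area: q = C ΔT = 6.90×10^8 × 1.407 = 9.70×10^8 J/m².
Total heat: Q = q × A = 9.70×10^8 × (23240 × 10⁶ m²) = 2.26×10^19 J.

2.3×10^19 J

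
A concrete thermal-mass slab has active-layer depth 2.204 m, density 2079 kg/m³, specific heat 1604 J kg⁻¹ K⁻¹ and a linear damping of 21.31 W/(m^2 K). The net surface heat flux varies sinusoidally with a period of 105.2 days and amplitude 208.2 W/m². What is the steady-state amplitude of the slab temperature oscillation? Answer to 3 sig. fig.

9.50 K

Areal heat capacity C = ρ c_p D = 2079 × 1604 × 2.204 = 7.35×10^6 J/(m²·K).
Angular frequency ω = 2π / T = 2π / 9.09×10^6 s = 6.91×10^-7 s⁻¹.
√((Cω)² + λ²) = √((5.08)² + 21.31²) = 21.9 W/(m²·K).
Amplitude A = F₀ / √((Cω)²+λ²) = 208.2 / 21.9 = 9.50 K.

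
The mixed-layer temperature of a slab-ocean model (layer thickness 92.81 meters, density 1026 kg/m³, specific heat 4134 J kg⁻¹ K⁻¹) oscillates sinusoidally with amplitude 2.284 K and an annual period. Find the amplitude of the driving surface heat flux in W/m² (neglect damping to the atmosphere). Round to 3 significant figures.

Areal heat capacity C = ρ c_p D = 1026 × 4134 × 92.81 = 3.94×10^8 J/(m^2 K).
ω = 2π / 3.15×10^7 s = 1.99×10^-7 s⁻¹.
Cω = 3.94×10^8 × 1.99×10^-7 = 78.4 W/(m²·K).
F₀ = A × Cω = 2.284 × 78.4 = 179 W/m².

179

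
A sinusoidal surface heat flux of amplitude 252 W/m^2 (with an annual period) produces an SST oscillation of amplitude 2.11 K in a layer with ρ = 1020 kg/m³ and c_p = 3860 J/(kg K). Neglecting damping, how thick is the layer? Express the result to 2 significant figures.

ω = 2π / 3.15×10^7 s = 1.99×10^-7 s⁻¹.
Required C = F₀ / (A ω) = 252 / (2.11 × 1.99×10^-7) = 5.99×10^8 J/(m²·K).
D = C / (ρ c_p) = 5.99×10^8 / (1020 × 3860) = 152 m.

150 m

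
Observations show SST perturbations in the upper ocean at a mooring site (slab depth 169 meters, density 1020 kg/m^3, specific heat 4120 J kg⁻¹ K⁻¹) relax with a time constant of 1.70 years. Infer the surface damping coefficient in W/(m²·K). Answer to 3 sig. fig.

13.2

Areal heat capacity C = ρ c_p D = 1020 × 4120 × 169 = 7.10×10^8 J/(m²·K).
τ = 1.70 years = 5.36×10^7 s.
λ = C / τ = 7.10×10^8 / 5.36×10^7 = 13.2 W/(m²·K).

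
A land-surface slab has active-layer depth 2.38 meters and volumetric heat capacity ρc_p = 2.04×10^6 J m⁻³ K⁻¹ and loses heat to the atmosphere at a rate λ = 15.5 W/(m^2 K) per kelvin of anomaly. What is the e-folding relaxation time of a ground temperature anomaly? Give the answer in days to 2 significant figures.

3.6 days

Areal heat capacity C = ρc_p × D = 2.04×10^6 × 2.38 = 4.86×10^6 J/(m^2 K).
Relaxation time τ = C / λ = 4.86×10^6 / 15.5 = 3.13×10^5 s.
In days: 3.13×10^5 s / (86400 s/day) = 3.63 days.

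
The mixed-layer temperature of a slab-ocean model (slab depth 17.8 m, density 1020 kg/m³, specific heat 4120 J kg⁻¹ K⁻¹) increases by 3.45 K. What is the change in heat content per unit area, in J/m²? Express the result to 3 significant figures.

Areal heat capacity C = ρ c_p D = 1020 × 4120 × 17.8 = 7.48×10^7 J/(m^2 K).
ΔQ = C ΔT = 7.48×10^7 × 3.45 = 2.58×10^8 J/m².

2.58×10^8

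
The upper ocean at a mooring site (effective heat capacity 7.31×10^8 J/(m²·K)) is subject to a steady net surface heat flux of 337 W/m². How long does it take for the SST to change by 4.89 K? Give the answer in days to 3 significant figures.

Areal heat capacity C = 7.31×10^8 J/(m²·K) (given).
Time required: Δt = C ΔT / F = 7.31×10^8 × 4.89 / 337 = 1.06×10^7 s.
In days: 1.06×10^7 s / (86400 s/day) = 123 days.

123 days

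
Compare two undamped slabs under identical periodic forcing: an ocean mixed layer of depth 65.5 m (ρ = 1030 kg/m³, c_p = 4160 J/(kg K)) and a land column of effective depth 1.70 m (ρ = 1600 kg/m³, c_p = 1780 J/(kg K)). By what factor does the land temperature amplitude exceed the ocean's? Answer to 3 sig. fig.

C_ocean = 1030 × 4160 × 65.5 = 2.81×10^8 J/(m²·K).
C_land = 1600 × 1780 × 1.70 = 4.84×10^6 J/(m²·K).
Undamped amplitude ∝ 1/C, so A_land/A_ocean = C_ocean/C_land = 58.0.

58.0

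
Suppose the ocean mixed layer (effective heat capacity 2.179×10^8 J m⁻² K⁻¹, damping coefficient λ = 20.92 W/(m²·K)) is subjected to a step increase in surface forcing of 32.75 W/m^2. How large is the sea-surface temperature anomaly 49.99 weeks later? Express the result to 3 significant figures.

Areal heat capacity C = 2.179×10^8 J m⁻² K⁻¹ (given).
τ = C / λ = 2.18×10^8 / 20.92 = 1.04×10^7 s.
Equilibrium anomaly ΔT_eq = F / λ = 32.75 / 20.92 = 1.57 K.
t = 49.99 weeks = 3.02×10^7 s, so t/τ = 2.90.
ΔT(t) = ΔT_eq (1 − e^(−t/τ)) = 1.57 × (1 − e^−2.90) = 1.48 K.

1.48 K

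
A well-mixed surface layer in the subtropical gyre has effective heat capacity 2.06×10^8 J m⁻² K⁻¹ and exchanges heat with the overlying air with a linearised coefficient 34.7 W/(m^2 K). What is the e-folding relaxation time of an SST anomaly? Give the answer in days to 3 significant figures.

68.7 days

Areal heat capacity C = 2.06×10^8 J m⁻² K⁻¹ (given).
Relaxation time τ = C / λ = 2.06×10^8 / 34.7 = 5.94×10^6 s.
In days: 5.94×10^6 s / (86400 s/day) = 68.7 days.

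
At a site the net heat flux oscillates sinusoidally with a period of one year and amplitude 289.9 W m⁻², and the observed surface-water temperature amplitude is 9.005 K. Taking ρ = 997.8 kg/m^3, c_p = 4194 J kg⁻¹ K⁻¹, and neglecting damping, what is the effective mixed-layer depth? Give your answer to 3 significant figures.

ω = 2π / 3.15×10^7 s = 1.99×10^-7 s⁻¹.
Required C = F₀ / (A ω) = 289.9 / (9.005 × 1.99×10^-7) = 1.62×10^8 J/(m²·K).
D = C / (ρ c_p) = 1.62×10^8 / (997.8 × 4194) = 38.6 m.

38.6 m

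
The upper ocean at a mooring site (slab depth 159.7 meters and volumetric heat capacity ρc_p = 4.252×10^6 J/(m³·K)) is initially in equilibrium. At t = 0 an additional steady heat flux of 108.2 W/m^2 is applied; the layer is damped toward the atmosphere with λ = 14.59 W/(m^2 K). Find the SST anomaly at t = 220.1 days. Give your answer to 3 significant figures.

Areal heat capacity C = ρc_p × D = 4.252×10^6 × 159.7 = 6.79×10^8 J m⁻² K⁻¹.
τ = C / λ = 6.79×10^8 / 14.59 = 4.65×10^7 s.
Equilibrium anomaly ΔT_eq = F / λ = 108.2 / 14.59 = 7.42 K.
t = 220.1 days = 1.90×10^7 s, so t/τ = 0.409.
ΔT(t) = ΔT_eq (1 − e^(−t/τ)) = 7.42 × (1 − e^−0.409) = 2.49 K.

2.49 K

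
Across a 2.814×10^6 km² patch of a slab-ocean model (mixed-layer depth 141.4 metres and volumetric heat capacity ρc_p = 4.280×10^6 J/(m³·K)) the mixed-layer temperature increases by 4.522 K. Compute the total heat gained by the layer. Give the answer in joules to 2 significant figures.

7.7×10^21 J

Areal heat capacity C = ρc_p × D = 4.280×10^6 × 141.4 = 6.05×10^8 J/(m²·K).
Heat per unit area: q = C ΔT = 6.05×10^8 × 4.522 = 2.74×10^9 J/m².
Total heat: Q = q × A = 2.74×10^9 × (2.814×10^6 × 10⁶ m²) = 7.70×10^21 J.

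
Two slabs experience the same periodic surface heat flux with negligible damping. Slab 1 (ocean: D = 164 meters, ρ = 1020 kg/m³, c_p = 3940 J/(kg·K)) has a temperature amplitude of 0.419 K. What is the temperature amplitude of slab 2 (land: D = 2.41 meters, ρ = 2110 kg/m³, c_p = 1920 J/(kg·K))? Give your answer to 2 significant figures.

28 K

C_ocean = 6.59×10^8 J/(m²·K); C_land = 9.76×10^6 J/(m²·K).
A ∝ 1/C ⇒ A_land = A_ocean × C_ocean/C_land = 0.419 × 67.5 = 28.3 K.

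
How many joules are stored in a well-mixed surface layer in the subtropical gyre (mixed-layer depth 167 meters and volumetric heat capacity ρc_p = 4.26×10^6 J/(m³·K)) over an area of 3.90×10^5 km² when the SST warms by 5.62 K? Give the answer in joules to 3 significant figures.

Areal heat capacity C = ρc_p × D = 4.26×10^6 × 167 = 7.11×10^8 J/(m²·K).
Heat per unit area: q = C ΔT = 7.11×10^8 × 5.62 = 4.00×10^9 J/m².
Total heat: Q = q × A = 4.00×10^9 × (3.90×10^5 × 10⁶ m²) = 1.56×10^21 J.

1.56×10^21 J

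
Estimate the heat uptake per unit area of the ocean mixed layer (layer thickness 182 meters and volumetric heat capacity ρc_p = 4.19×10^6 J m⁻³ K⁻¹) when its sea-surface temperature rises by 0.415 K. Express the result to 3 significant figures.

Areal heat capacity C = ρc_p × D = 4.19×10^6 × 182 = 7.63×10^8 J m⁻² K⁻¹.
ΔQ = C ΔT = 7.63×10^8 × 0.415 = 3.16×10^8 J/m².

3.16×10^8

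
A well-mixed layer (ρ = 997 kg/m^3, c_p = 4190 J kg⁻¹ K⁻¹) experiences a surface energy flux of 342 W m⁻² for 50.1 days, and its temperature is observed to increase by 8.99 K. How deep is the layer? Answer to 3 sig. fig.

39.4 m

Heat input Q = F Δt = 342 × 4.33×10^6 s = 1.48×10^9 J/m².
Required areal heat capacity C = Q / ΔT = 1.65×10^8 J/(m²·K).
Depth D = C / (ρ c_p) = 1.65×10^8 / (997 × 4190) = 39.4 m.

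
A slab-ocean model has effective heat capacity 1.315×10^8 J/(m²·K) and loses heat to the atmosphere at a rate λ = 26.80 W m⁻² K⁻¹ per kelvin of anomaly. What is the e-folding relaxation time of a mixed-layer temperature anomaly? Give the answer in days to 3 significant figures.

56.8 days

Areal heat capacity C = 1.315×10^8 J/(m²·K) (given).
Relaxation time τ = C / λ = 1.31×10^8 / 26.80 = 4.91×10^6 s.
In days: 4.91×10^6 s / (86400 s/day) = 56.8 days.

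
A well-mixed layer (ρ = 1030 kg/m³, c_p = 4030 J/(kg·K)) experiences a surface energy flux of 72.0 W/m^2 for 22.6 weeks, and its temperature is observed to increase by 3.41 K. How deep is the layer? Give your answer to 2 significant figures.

Heat input Q = F Δt = 72.0 × 1.37×10^7 s = 9.84×10^8 J/m².
Required areal heat capacity C = Q / ΔT = 2.89×10^8 J/(m²·K).
Depth D = C / (ρ c_p) = 2.89×10^8 / (1030 × 4030) = 69.5 m.

70 m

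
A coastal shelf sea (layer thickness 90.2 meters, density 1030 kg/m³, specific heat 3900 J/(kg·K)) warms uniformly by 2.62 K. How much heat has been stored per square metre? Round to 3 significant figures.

9.49×10^8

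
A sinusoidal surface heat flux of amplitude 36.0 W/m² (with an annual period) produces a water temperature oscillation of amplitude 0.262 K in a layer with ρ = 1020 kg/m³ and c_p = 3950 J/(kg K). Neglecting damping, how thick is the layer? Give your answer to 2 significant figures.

170 m

ω = 2π / 3.15×10^7 s = 1.99×10^-7 s⁻¹.
Required C = F₀ / (A ω) = 36.0 / (0.262 × 1.99×10^-7) = 6.90×10^8 J/(m²·K).
D = C / (ρ c_p) = 6.90×10^8 / (1020 × 3950) = 171 m.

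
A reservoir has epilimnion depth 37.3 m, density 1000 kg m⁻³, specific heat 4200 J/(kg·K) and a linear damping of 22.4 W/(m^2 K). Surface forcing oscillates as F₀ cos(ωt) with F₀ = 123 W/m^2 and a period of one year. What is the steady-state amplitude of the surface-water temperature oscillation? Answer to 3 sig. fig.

Areal heat capacity C = ρ c_p D = 1000 × 4200 × 37.3 = 1.57×10^8 J/(m²·K).
Angular frequency ω = 2π / T = 2π / 3.15×10^7 s = 1.99×10^-7 s⁻¹.
√((Cω)² + λ²) = √((31.2)² + 22.4²) = 38.4 W/(m²·K).
Amplitude A = F₀ / √((Cω)²+λ²) = 123 / 38.4 = 3.20 K.

3.20 K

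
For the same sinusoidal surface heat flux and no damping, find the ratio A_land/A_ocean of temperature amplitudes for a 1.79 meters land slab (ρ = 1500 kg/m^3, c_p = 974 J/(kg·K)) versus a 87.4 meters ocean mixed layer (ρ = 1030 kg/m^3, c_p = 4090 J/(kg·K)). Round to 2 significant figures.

C_ocean = 1030 × 4090 × 87.4 = 3.68×10^8 J/(m²·K).
C_land = 1500 × 974 × 1.79 = 2.62×10^6 J/(m²·K).
Undamped amplitude ∝ 1/C, so A_land/A_ocean = C_ocean/C_land = 141.

140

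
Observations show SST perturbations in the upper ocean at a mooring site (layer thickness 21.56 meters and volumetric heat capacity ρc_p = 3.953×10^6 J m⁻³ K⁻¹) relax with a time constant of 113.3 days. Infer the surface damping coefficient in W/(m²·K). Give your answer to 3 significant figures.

Areal heat capacity C = ρc_p × D = 3.953×10^6 × 21.56 = 8.52×10^7 J m⁻² K⁻¹.
τ = 113.3 days = 9.79×10^6 s.
λ = C / τ = 8.52×10^7 / 9.79×10^6 = 8.71 W/(m²·K).

8.71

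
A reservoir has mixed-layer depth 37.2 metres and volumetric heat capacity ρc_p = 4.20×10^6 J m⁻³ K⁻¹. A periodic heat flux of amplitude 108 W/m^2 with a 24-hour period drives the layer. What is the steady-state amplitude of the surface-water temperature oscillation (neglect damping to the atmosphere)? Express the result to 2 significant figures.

0.0095 K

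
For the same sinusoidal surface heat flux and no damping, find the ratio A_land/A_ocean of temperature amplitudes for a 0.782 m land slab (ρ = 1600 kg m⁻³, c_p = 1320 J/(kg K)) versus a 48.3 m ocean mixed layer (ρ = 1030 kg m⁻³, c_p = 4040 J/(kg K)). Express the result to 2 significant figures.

C_ocean = 1030 × 4040 × 48.3 = 2.01×10^8 J/(m²·K).
C_land = 1600 × 1320 × 0.782 = 1.65×10^6 J/(m²·K).
Undamped amplitude ∝ 1/C, so A_land/A_ocean = C_ocean/C_land = 122.

120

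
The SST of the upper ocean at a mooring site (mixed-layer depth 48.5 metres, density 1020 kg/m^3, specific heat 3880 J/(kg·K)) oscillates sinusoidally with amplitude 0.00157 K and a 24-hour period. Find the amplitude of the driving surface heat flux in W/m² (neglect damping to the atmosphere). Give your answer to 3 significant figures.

21.9

Areal heat capacity C = ρ c_p D = 1020 × 3880 × 48.5 = 1.92×10^8 J m⁻² K⁻¹.
ω = 2π / 86400 s = 7.27×10^-5 s⁻¹.
Cω = 1.92×10^8 × 7.27×10^-5 = 14000 W/(m²·K).
F₀ = A × Cω = 0.00157 × 14000 = 21.9 W/m².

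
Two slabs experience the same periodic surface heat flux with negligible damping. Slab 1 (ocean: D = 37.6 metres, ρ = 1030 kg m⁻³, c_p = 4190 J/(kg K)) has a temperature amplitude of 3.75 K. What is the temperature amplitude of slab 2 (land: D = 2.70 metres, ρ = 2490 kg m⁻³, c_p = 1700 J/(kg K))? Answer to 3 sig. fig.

53.2 K

C_ocean = 1.62×10^8 J/(m²·K); C_land = 1.14×10^7 J/(m²·K).
A ∝ 1/C ⇒ A_land = A_ocean × C_ocean/C_land = 3.75 × 14.2 = 53.2 K.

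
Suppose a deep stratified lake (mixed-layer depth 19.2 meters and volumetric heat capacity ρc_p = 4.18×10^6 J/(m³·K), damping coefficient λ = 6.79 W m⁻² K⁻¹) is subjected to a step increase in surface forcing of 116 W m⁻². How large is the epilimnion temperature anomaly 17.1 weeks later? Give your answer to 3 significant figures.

9.96 K

Areal heat capacity C = ρc_p × D = 4.18×10^6 × 19.2 = 8.03×10^7 J/(m^2 K).
τ = C / λ = 8.03×10^7 / 6.79 = 1.18×10^7 s.
Equilibrium anomaly ΔT_eq = F / λ = 116 / 6.79 = 17.1 K.
t = 17.1 weeks = 1.03×10^7 s, so t/τ = 0.875.
ΔT(t) = ΔT_eq (1 − e^(−t/τ)) = 17.1 × (1 − e^−0.875) = 9.96 K.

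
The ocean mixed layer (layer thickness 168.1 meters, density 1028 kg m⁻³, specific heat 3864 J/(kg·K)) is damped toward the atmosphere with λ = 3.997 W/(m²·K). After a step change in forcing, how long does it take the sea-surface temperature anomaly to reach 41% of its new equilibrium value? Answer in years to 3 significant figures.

Areal heat capacity C = ρ c_p D = 1028 × 3864 × 168.1 = 6.68×10^8 J/(m²·K).
τ = C / λ = 6.68×10^8 / 3.997 = 1.67×10^8 s.
Fraction reached: 1 − e^(−t/τ) = 0.41 ⇒ t = −τ ln(1 − 0.41) = τ × 0.528.
t = 8.81×10^7 s = 2.79 years.

2.79 years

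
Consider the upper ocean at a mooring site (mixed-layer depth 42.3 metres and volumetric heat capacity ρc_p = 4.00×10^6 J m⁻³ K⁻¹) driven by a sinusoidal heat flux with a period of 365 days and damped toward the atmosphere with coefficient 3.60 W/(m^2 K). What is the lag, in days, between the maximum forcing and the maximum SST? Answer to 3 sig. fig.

Areal heat capacity C = ρc_p × D = 4.00×10^6 × 42.3 = 1.69×10^8 J m⁻² K⁻¹.
ω = 2π / 3.15×10^7 s = 1.99×10^-7 s⁻¹.
Phase lag φ = arctan(Cω/λ) = arctan(33.7/3.60) = 1.46 rad.
Time lag = φ / ω = 1.46 / 1.99×10^-7 = 7.35×10^6 s = 85.1 days.

85.1 days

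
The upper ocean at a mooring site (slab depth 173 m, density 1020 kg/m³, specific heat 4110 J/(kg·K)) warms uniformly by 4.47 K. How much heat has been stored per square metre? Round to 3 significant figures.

Areal heat capacity C = ρ c_p D = 1020 × 4110 × 173 = 7.25×10^8 J m⁻² K⁻¹.
ΔQ = C ΔT = 7.25×10^8 × 4.47 = 3.24×10^9 J/m².

3.24×10^9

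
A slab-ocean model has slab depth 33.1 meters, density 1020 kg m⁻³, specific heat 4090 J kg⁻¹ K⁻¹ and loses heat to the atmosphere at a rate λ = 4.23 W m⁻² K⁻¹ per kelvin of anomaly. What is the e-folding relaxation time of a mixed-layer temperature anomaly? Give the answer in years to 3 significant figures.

1.03 years

Areal heat capacity C = ρ c_p D = 1020 × 4090 × 33.1 = 1.38×10^8 J m⁻² K⁻¹.
Relaxation time τ = C / λ = 1.38×10^8 / 4.23 = 3.26×10^7 s.
In years: 3.26×10^7 s / (3.156×10^7 s/year) = 1.03 years.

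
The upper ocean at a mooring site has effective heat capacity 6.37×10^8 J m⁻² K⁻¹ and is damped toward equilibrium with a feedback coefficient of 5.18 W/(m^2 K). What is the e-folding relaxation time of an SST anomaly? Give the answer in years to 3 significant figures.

3.90 years

Areal heat capacity C = 6.37×10^8 J m⁻² K⁻¹ (given).
Relaxation time τ = C / λ = 6.37×10^8 / 5.18 = 1.23×10^8 s.
In years: 1.23×10^8 s / (3.156×10^7 s/year) = 3.90 years.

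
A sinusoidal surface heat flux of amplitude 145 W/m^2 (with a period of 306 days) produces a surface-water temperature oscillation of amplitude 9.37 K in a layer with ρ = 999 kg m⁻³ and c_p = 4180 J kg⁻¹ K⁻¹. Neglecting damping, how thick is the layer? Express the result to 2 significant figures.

16 m

ω = 2π / 2.64×10^7 s = 2.38×10^-7 s⁻¹.
Required C = F₀ / (A ω) = 145 / (9.37 × 2.38×10^-7) = 6.51×10^7 J/(m²·K).
D = C / (ρ c_p) = 6.51×10^7 / (999 × 4180) = 15.6 m.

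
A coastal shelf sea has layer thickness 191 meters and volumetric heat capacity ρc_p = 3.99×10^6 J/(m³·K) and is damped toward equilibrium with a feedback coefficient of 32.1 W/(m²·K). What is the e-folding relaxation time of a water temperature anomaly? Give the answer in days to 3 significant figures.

275 days

Areal heat capacity C = ρc_p × D = 3.99×10^6 × 191 = 7.62×10^8 J m⁻² K⁻¹.
Relaxation time τ = C / λ = 7.62×10^8 / 32.1 = 2.37×10^7 s.
In days: 2.37×10^7 s / (86400 s/day) = 275 days.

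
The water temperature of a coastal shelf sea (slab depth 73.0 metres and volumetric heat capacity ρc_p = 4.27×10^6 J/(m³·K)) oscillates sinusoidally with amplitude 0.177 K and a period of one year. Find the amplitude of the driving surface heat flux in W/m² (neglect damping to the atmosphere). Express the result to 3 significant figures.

11.0

Areal heat capacity C = ρc_p × D = 4.27×10^6 × 73.0 = 3.12×10^8 J/(m²·K).
ω = 2π / 3.15×10^7 s = 1.99×10^-7 s⁻¹.
Cω = 3.12×10^8 × 1.99×10^-7 = 62.1 W/(m²·K).
F₀ = A × Cω = 0.177 × 62.1 = 11.0 W/m².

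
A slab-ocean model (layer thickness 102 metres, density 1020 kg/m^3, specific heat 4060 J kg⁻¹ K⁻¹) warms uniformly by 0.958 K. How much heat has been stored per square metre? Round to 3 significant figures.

Areal heat capacity C = ρ c_p D = 1020 × 4060 × 102 = 4.22×10^8 J/(m²·K).
ΔQ = C ΔT = 4.22×10^8 × 0.958 = 4.05×10^8 J/m².

4.05×10^8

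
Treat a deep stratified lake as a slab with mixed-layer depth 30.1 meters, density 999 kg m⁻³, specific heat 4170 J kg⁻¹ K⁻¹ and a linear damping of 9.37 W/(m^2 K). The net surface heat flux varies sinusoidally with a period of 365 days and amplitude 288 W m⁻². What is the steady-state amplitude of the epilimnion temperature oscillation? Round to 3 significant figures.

Areal heat capacity C = ρ c_p D = 999 × 4170 × 30.1 = 1.25×10^8 J/(m^2 K).
Angular frequency ω = 2π / T = 2π / 3.15×10^7 s = 1.99×10^-7 s⁻¹.
√((Cω)² + λ²) = √((25.0)² + 9.37²) = 26.7 W/(m²·K).
Amplitude A = F₀ / √((Cω)²+λ²) = 288 / 26.7 = 10.8 K.

10.8 K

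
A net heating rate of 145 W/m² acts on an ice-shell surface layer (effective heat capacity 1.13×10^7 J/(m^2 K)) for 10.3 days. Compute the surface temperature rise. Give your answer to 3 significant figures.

11.4 K

Areal heat capacity C = 1.13×10^7 J/(m^2 K) (given).
Net heat input Q = F Δt = 145 × (10.3 days × 86400 s/day) = 1.29×10^8 J/m².
ΔT = Q / C = 1.29×10^8 / 1.13×10^7 = 11.4 K.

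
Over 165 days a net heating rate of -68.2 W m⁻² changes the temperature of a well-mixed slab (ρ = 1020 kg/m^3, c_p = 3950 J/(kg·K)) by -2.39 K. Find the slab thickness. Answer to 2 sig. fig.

Heat input Q = F Δt = -68.2 × 1.43×10^7 s = -9.72×10^8 J/m².
Required areal heat capacity C = Q / ΔT = 4.07×10^8 J/(m²·K).
Depth D = C / (ρ c_p) = 4.07×10^8 / (1020 × 3950) = 101 m.

100 m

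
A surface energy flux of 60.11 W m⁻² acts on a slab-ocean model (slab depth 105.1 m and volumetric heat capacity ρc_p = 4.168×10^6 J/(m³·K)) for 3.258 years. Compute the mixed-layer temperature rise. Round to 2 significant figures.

Areal heat capacity C = ρc_p × D = 4.168×10^6 × 105.1 = 4.38×10^8 J m⁻² K⁻¹.
Net heat input Q = F Δt = 60.11 × (3.258 years × 3.156×10^7 s/year) = 6.18×10^9 J/m².
ΔT = Q / C = 6.18×10^9 / 4.38×10^8 = 14.1 K.

14 K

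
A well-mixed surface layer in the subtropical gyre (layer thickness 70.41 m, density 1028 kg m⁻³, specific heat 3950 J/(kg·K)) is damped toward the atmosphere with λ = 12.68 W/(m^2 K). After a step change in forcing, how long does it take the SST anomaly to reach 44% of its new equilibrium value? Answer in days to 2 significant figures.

Areal heat capacity C = ρ c_p D = 1028 × 3950 × 70.41 = 2.86×10^8 J m⁻² K⁻¹.
τ = C / λ = 2.86×10^8 / 12.68 = 2.25×10^7 s.
Fraction reached: 1 − e^(−t/τ) = 0.44 ⇒ t = −τ ln(1 − 0.44) = τ × 0.580.
t = 1.31×10^7 s = 151 days.

150 days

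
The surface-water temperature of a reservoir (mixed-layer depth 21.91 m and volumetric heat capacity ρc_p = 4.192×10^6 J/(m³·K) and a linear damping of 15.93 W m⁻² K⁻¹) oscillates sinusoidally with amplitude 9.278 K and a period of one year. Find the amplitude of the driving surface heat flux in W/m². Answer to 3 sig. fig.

225

Areal heat capacity C = ρc_p × D = 4.192×10^6 × 21.91 = 9.18×10^7 J/(m²·K).
ω = 2π / 3.15×10^7 s = 1.99×10^-7 s⁻¹.
√((Cω)² + λ²) = √((18.3)² + 15.93²) = 24.3 W/(m²·K).
F₀ = A × √((Cω)²+λ²) = 9.278 × 24.3 = 225 W/m².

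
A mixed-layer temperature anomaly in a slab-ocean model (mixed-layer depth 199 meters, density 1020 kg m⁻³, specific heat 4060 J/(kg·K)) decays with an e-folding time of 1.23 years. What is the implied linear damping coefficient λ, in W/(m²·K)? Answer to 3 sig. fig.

21.2

Areal heat capacity C = ρ c_p D = 1020 × 4060 × 199 = 8.24×10^8 J/(m^2 K).
τ = 1.23 years = 3.88×10^7 s.
λ = C / τ = 8.24×10^8 / 3.88×10^7 = 21.2 W/(m²·K).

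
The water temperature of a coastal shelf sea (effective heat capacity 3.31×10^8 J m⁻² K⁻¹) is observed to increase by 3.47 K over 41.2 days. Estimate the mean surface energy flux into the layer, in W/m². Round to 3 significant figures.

323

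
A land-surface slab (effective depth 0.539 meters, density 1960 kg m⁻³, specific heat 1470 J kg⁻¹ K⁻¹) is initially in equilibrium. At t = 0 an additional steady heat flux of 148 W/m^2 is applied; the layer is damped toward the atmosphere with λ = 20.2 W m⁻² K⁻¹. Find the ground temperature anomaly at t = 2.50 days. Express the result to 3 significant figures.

Areal heat capacity C = ρ c_p D = 1960 × 1470 × 0.539 = 1.55×10^6 J/(m^2 K).
τ = C / λ = 1.55×10^6 / 20.2 = 76900 s.
Equilibrium anomaly ΔT_eq = F / λ = 148 / 20.2 = 7.33 K.
t = 2.50 days = 2.16×10^5 s, so t/τ = 2.81.
ΔT(t) = ΔT_eq (1 − e^(−t/τ)) = 7.33 × (1 − e^−2.81) = 6.89 K.

6.89 K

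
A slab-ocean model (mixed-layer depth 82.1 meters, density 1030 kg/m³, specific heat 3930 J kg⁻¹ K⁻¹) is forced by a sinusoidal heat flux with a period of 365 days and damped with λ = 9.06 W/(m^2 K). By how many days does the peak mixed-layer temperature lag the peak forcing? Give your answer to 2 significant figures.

Areal heat capacity C = ρ c_p D = 1030 × 3930 × 82.1 = 3.32×10^8 J/(m^2 K).
ω = 2π / 3.15×10^7 s = 1.99×10^-7 s⁻¹.
Phase lag φ = arctan(Cω/λ) = arctan(66.2/9.06) = 1.43 rad.
Time lag = φ / ω = 1.43 / 1.99×10^-7 = 7.20×10^6 s = 83.4 days.

83 days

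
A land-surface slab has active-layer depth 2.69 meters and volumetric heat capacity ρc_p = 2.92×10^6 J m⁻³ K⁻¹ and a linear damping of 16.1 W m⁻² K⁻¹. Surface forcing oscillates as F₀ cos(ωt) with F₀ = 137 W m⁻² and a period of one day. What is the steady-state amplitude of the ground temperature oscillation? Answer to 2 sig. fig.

0.24 K

Areal heat capacity C = ρc_p × D = 2.92×10^6 × 2.69 = 7.85×10^6 J/(m²·K).
Angular frequency ω = 2π / T = 2π / 86400 s = 7.27×10^-5 s⁻¹.
√((Cω)² + λ²) = √((571)² + 16.1²) = 571 W/(m²·K).
Amplitude A = F₀ / √((Cω)²+λ²) = 137 / 571 = 0.240 K.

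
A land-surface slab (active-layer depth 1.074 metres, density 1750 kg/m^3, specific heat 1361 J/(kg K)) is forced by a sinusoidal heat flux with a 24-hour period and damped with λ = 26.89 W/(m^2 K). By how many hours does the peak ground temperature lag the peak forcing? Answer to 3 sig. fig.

5.45 hours

Areal heat capacity C = ρ c_p D = 1750 × 1361 × 1.074 = 2.56×10^6 J/(m²·K).
ω = 2π / 86400 s = 7.27×10^-5 s⁻¹.
Phase lag φ = arctan(Cω/λ) = arctan(186/26.89) = 1.43 rad.
Time lag = φ / ω = 1.43 / 7.27×10^-5 = 19600 s = 5.45 hours.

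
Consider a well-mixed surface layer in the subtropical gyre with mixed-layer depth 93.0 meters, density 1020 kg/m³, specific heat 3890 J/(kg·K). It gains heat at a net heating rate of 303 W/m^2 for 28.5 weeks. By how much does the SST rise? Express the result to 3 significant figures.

14.2 K

Areal heat capacity C = ρ c_p D = 1020 × 3890 × 93.0 = 3.69×10^8 J/(m²·K).
Net heat input Q = F Δt = 303 × (28.5 weeks × 6.048×10^5 s/week) = 5.22×10^9 J/m².
ΔT = Q / C = 5.22×10^9 / 3.69×10^8 = 14.2 K.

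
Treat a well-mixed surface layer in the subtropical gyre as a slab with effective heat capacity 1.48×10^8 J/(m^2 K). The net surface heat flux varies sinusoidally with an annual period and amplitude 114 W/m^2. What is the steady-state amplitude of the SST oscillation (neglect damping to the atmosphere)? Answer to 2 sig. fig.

3.9 K

Areal heat capacity C = 1.48×10^8 J/(m^2 K) (given).
Angular frequency ω = 2π / T = 2π / 3.15×10^7 s = 1.99×10^-7 s⁻¹.
Cω = 1.48×10^8 × 1.99×10^-7 = 29.5 W/(m²·K).
Amplitude A = F₀ / (Cω) = 114 / 29.5 = 3.87 K.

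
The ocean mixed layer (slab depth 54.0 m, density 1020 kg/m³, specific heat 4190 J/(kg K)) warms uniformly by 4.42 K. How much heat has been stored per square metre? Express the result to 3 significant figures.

1.02×10^9

Areal heat capacity C = ρ c_p D = 1020 × 4190 × 54.0 = 2.31×10^8 J m⁻² K⁻¹.
ΔQ = C ΔT = 2.31×10^8 × 4.42 = 1.02×10^9 J/m².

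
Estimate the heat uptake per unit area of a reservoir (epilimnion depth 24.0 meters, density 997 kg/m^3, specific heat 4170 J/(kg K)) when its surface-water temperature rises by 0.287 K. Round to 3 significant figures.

Areal heat capacity C = ρ c_p D = 997 × 4170 × 24.0 = 9.98×10^7 J/(m^2 K).
ΔQ = C ΔT = 9.98×10^7 × 0.287 = 2.86×10^7 J/m².

2.86×10^7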